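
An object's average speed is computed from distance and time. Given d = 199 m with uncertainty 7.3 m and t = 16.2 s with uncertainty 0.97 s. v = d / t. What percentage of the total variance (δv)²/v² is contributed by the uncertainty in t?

(δv/v)² = (1·δd/d)² + (-1·δt/t)²
  d term: (1×0.0367)² = 0.00135
  t term: (-1×0.0599)² = 0.00359
Total = 0.00493. Share from t = 0.00359/0.00493 = 0.727.

72.7%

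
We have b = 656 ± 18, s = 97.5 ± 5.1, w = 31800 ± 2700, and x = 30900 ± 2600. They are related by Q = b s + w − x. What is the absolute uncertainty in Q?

5320

Let p = b·s = 64000. δp/p = √((1·δb/b)² + (1·δs/s)²) = √(0.000753 + 0.00274) = 0.0591, so δp = 3780.
Q = p + w − x: δQ = √(δp² + δw² + δx²) = √(1.43e+07 + 7.29e+06 + 6.76e+06) = 5320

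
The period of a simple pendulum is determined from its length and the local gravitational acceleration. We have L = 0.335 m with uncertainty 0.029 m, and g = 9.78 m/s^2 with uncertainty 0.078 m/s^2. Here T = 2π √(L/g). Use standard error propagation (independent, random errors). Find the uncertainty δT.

0.0505 s

T is a product of powers, so relative uncertainties combine in quadrature:
  (½·δL/L)² = (0.5×0.0866)² = 0.00187;  (−½·δg/g)² = (-0.5×0.00798)² = 1.59e-05
δT/T = √(0.00189) = 0.0435
T = 1.16 s, so δT = 0.0435 × 1.16 = 0.0505 s.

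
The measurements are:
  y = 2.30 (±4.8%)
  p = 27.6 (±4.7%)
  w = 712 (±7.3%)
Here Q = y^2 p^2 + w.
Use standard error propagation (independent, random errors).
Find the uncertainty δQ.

Let h = y^2·p^2 = 4030. δh/h = √((2·δy/y)² + (2·δp/p)²) = √(0.00922 + 0.00884) = 0.134, so δh = 541.
Q = h + w: δQ = √(δh² + δw²) = √(2.93e+05 + 2700) = 544

544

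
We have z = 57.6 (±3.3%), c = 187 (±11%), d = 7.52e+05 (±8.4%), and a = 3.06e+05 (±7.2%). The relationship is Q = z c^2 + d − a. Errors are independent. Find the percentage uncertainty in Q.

Let p = z·c^2 = 2.01e+06. δp/p = √((1·δz/z)² + (2·δc/c)²) = √(0.00109 + 0.0484) = 0.222, so δp = 4.48e+05.
Q = p + d − a: δQ = √(δp² + δd² + δa²) = √(2.01e+11 + 3.99e+09 + 4.85e+08) = 4.53e+05
Q = 2.46e+06, so δQ/Q = 4.53e+05/2.46e+06 = 0.184.

18.4%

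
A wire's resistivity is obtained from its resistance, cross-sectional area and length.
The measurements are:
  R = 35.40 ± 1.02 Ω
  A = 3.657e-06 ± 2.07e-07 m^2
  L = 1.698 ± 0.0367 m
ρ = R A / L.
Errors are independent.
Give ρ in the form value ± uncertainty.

(7.624 ± 0.512) × 10^-5 Ω·m

Products/powers → add relative errors in quadrature, weighted by exponent:
  (1·δR/R)² = (1×0.0288)² = 0.000830;  (1·δA/A)² = (1×0.0566)² = 0.00320;  (-1·δL/L)² = (-1×0.0216)² = 0.000467
δρ/ρ = √(0.00450) = 0.0671
ρ = 7.624e-05 Ω·m, so δρ = 0.0671 × 7.624e-05 = 5.12e-06 Ω·m.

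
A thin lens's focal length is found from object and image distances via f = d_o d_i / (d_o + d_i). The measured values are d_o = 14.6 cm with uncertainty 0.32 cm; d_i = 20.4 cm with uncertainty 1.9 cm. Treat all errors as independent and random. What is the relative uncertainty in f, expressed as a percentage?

4.09%

∂f/∂d_o = (d_i/(d_o+d_i))² = 0.340;  ∂f/∂d_i = (d_o/(d_o+d_i))² = 0.174
δf = √((∂f/∂d_o · δd_o)² + (∂f/∂d_i · δd_i)²) = √(0.0118 + 0.109) = 0.348 cm
f = 8.51 cm, so δf/f = 0.348/8.51 = 0.0409.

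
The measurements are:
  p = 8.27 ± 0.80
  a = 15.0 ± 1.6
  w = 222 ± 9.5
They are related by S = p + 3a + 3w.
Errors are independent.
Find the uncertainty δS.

S is a linear combination, so absolute uncertainties add in quadrature:
  (δp)² = 0.640;  (3·δa)² = 23.0;  (3·δw)² = 812
δS = √(836) = 28.9

28.9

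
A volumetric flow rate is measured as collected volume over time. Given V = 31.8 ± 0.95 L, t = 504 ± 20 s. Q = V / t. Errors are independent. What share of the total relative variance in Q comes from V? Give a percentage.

36.2%

(δQ/Q)² = (1·δV/V)² + (-1·δt/t)²
  V term: (1×0.0299)² = 0.000892
  t term: (-1×0.0397)² = 0.00157
Total = 0.00247. Share from V = 0.000892/0.00247 = 0.362.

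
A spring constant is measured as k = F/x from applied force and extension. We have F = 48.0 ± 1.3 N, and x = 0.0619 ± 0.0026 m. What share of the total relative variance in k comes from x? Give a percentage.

70.6%

(δk/k)² = (1·δF/F)² + (-1·δx/x)²
  F term: (1×0.0271)² = 0.000734
  x term: (-1×0.0420)² = 0.00176
Total = 0.00250. Share from x = 0.00176/0.00250 = 0.706.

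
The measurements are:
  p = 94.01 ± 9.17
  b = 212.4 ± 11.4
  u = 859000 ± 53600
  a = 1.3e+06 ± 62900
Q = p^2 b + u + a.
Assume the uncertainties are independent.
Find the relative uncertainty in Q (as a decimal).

0.0963

Let w = p^2·b = 1.877e+06. δw/w = √((2·δp/p)² + (1·δb/b)²) = √(0.0381 + 0.00288) = 0.202, so δw = 3.8e+05.
Q = w + u + a: δQ = √(δw² + δu² + δa²) = √(1.44e+11 + 2.87e+09 + 3.96e+09) = 3.89e+05
Q = 4.036e+06, so δQ/Q = 3.89e+05/4.036e+06 = 0.0963.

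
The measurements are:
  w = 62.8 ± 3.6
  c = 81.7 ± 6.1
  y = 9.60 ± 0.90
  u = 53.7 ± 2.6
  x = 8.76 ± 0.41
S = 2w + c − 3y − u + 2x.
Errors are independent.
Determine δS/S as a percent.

7.16%

Each term contributes (cᵢ δxᵢ)² to (δS)²:
  (2·δw)² = 51.8;  (δc)² = 37.2;  (3·δy)² = 7.29;  (δu)² = 6.76;  (2·δx)² = 0.672
δS = √(104) = 10.2
S = 142, so δS/S = 10.2/142 = 0.0716.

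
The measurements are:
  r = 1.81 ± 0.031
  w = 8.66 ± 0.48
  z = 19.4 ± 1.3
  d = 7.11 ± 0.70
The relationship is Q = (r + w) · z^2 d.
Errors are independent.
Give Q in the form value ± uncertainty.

Let u = r + w = 10.5. δu = √(δr² + δw²) = √(0.000961 + 0.230) = 0.481, so δu/u = 0.0459.
Q is then a monomial in u, z, d:
δQ/Q = √((δu/u)² + (2·δz/z)² + (1·δd/d)²) = √(0.00211 + 0.0180 + 0.00969) = 0.173
Q = 28000, so δQ = 0.173 × 28000 = 4830.

28000 ± 4830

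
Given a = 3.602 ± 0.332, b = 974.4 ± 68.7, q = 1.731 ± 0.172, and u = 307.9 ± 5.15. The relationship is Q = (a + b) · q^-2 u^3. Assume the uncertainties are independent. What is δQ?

2.06e+09

Let w = a + b = 978.0. δw = √(δa² + δb²) = √(0.110 + 4720) = 68.7, so δw/w = 0.0702.
Q is then a monomial in w, q, u:
δQ/Q = √((δw/w)² + (-2·δq/q)² + (3·δu/u)²) = √(0.00493 + 0.0395 + 0.00252) = 0.217
Q = 9.527e+09, so δQ = 0.217 × 9.527e+09 = 2.06e+09.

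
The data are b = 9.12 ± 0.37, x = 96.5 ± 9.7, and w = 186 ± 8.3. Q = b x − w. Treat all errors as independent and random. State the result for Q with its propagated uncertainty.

Let p = b·x = 880. δp/p = √((1·δb/b)² + (1·δx/x)²) = √(0.00165 + 0.0101) = 0.108, so δp = 95.4.
Q = p − w: δQ = √(δp² + δw²) = √(9100 + 68.9) = 95.8
Q = 694.

694 ± 95.8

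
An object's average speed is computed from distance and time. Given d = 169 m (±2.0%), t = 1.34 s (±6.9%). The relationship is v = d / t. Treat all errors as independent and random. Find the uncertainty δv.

9.06 m/s

Products/powers → add relative errors in quadrature, weighted by exponent:
  (1·δd/d)² = (1×0.0200)² = 0.000400;  (-1·δt/t)² = (-1×0.0690)² = 0.00476
δv/v = √(0.00516) = 0.0718
v = 126 m/s, so δv = 0.0718 × 126 = 9.06 m/s.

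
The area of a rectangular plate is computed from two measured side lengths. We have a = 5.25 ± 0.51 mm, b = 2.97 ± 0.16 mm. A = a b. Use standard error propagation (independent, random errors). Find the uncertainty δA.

Since A is a product/quotient, work with relative uncertainties:
  (1·δa/a)² = (1×0.0971)² = 0.00944;  (1·δb/b)² = (1×0.0539)² = 0.00290
δA/A = √(0.0123) = 0.111
A = 15.6 mm^2, so δA = 0.111 × 15.6 = 1.73 mm^2.

1.73 mm^2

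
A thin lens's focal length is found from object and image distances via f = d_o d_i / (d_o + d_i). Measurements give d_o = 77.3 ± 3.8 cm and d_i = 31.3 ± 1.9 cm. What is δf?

∂f/∂d_o = (d_i/(d_o+d_i))² = 0.0831;  ∂f/∂d_i = (d_o/(d_o+d_i))² = 0.507
δf = √((∂f/∂d_o · δd_o)² + (∂f/∂d_i · δd_i)²) = √(0.0996 + 0.927) = 1.01 cm

1.01 cm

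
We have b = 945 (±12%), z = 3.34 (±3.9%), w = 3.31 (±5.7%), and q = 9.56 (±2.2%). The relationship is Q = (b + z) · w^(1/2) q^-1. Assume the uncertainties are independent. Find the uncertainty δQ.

22.5

Let u = b + z = 948. δu = √(δb² + δz²) = √(12900 + 0.0170) = 113, so δu/u = 0.120.
Q is then a monomial in u, w, q:
δQ/Q = √((δu/u)² + (½·δw/w)² + (-1·δq/q)²) = √(0.0143 + 0.000812 + 0.000484) = 0.125
Q = 180, so δQ = 0.125 × 180 = 22.5.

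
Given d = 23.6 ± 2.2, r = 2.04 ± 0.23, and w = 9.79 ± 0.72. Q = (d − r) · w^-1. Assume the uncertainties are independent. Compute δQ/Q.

0.126

Let u = d − r = 21.6. δu = √(δd² + δr²) = √(4.84 + 0.0529) = 2.21, so δu/u = 0.103.
Q is then a monomial in u, w:
δQ/Q = √((δu/u)² + (-1·δw/w)²) = √(0.0105 + 0.00541) = 0.126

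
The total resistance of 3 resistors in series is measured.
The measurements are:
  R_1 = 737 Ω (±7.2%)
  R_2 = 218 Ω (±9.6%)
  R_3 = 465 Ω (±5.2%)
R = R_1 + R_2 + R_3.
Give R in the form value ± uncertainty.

R is a linear combination, so absolute uncertainties add in quadrature:
  (δR_1)² = 2820;  (δR_2)² = 438;  (δR_3)² = 585
δR = √(3840) = 62.0 Ω
R = 1420 Ω.

1420 ± 62.0 Ω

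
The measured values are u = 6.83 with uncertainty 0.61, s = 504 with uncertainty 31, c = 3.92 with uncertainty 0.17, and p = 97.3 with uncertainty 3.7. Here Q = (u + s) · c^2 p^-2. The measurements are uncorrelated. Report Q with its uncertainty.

Let w = u + s = 511. δw = √(δu² + δs²) = √(0.372 + 961) = 31.0, so δw/w = 0.0607.
Q is then a monomial in w, c, p:
δQ/Q = √((δw/w)² + (2·δc/c)² + (-2·δp/p)²) = √(0.00368 + 0.00752 + 0.00578) = 0.130
Q = 0.829, so δQ = 0.130 × 0.829 = 0.108.

0.829 ± 0.108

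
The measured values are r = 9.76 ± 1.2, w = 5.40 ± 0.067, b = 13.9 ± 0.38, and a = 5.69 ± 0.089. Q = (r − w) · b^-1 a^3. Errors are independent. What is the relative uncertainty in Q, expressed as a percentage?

Let u = r − w = 4.36. δu = √(δr² + δw²) = √(1.44 + 0.00449) = 1.20, so δu/u = 0.276.
Q is then a monomial in u, b, a:
δQ/Q = √((δu/u)² + (-1·δb/b)² + (3·δa/a)²) = √(0.0760 + 0.000747 + 0.00220) = 0.281

28.1%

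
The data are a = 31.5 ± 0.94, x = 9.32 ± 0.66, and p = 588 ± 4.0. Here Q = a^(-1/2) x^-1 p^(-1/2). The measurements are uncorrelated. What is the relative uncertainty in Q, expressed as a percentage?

7.25%

Since Q is a product/quotient, work with relative uncertainties:
  (−½·δa/a)² = (-0.5×0.0298)² = 0.000223;  (-1·δx/x)² = (-1×0.0708)² = 0.00501;  (−½·δp/p)² = (-0.5×0.00680)² = 1.16e-05
δQ/Q = √(0.00525) = 0.0725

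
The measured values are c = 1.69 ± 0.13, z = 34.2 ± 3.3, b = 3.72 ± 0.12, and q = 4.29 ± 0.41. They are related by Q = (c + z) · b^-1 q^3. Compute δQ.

Let u = c + z = 35.9. δu = √(δc² + δz²) = √(0.0169 + 10.9) = 3.30, so δu/u = 0.0920.
Q is then a monomial in u, b, q:
δQ/Q = √((δu/u)² + (-1·δb/b)² + (3·δq/q)²) = √(0.00847 + 0.00104 + 0.0822) = 0.303
Q = 762, so δQ = 0.303 × 762 = 231.

231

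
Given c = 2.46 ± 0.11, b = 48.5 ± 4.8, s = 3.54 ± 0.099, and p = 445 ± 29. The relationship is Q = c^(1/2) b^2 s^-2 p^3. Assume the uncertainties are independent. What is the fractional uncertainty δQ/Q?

0.285

Q is a product of powers, so relative uncertainties combine in quadrature:
  (½·δc/c)² = (0.5×0.0447)² = 0.000500;  (2·δb/b)² = (2×0.0990)² = 0.0392;  (-2·δs/s)² = (-2×0.0280)² = 0.00313;  (3·δp/p)² = (3×0.0652)² = 0.0382
δQ/Q = √(0.0810) = 0.285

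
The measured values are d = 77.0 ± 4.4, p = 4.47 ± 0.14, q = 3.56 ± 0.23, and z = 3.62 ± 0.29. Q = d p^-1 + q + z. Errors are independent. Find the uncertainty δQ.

1.18

Let w = d·p^-1 = 17.2. δw/w = √((1·δd/d)² + (-1·δp/p)²) = √(0.00327 + 0.000981) = 0.0652, so δw = 1.12.
Q = w + q + z: δQ = √(δw² + δq² + δz²) = √(1.26 + 0.0529 + 0.0841) = 1.18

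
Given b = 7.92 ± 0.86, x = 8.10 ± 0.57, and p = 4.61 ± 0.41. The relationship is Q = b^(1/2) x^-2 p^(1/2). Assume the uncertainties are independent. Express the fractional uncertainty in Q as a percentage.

15.7%

Relative error in a monomial: (δQ/Q)² = Σ (nᵢ · δxᵢ/xᵢ)².
  (½·δb/b)² = (0.5×0.109)² = 0.00295;  (-2·δx/x)² = (-2×0.0704)² = 0.0198;  (½·δp/p)² = (0.5×0.0889)² = 0.00198
δQ/Q = √(0.0247) = 0.157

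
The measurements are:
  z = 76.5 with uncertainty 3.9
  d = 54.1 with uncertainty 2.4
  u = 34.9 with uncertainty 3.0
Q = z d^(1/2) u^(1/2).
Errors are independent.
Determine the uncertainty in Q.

234

Each factor contributes (exponent × relative error)² to (δQ/Q)²:
  (1·δz/z)² = (1×0.0510)² = 0.00260;  (½·δd/d)² = (0.5×0.0444)² = 0.000492;  (½·δu/u)² = (0.5×0.0860)² = 0.00185
δQ/Q = √(0.00494) = 0.0703
Q = 3320, so δQ = 0.0703 × 3320 = 234.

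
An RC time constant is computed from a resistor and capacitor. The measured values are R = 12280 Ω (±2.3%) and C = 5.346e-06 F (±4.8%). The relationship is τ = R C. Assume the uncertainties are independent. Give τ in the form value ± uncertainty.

0.06565 ± 0.00349 s

For a monomial τ ∝ R, C, fractional errors add in quadrature:
  (1·δR/R)² = (1×0.0230)² = 0.000529;  (1·δC/C)² = (1×0.0480)² = 0.00230
δτ/τ = √(0.00283) = 0.0532
τ = 0.06565 s, so δτ = 0.0532 × 0.06565 = 0.00349 s.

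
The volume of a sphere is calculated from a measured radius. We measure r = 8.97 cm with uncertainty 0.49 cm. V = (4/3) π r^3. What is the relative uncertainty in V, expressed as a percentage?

16.4%

V is a product of powers, so relative uncertainties combine in quadrature:
  (3·δr/r)² = (3×0.0546)² = 0.0269
δV/V = √(0.0269) = 0.164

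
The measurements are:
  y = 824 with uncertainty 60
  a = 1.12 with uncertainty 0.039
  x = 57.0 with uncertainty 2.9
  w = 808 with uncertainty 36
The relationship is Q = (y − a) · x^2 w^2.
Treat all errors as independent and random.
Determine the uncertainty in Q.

Let u = y − a = 823. δu = √(δy² + δa²) = √(3600 + 0.00152) = 60.0, so δu/u = 0.0729.
Q is then a monomial in u, x, w:
δQ/Q = √((δu/u)² + (2·δx/x)² + (2·δw/w)²) = √(0.00532 + 0.0104 + 0.00794) = 0.154
Q = 1.75e+12, so δQ = 0.154 × 1.75e+12 = 2.68e+11.

2.68e+11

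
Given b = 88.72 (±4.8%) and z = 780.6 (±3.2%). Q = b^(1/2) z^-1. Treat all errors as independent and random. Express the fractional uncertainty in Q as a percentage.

Each factor contributes (exponent × relative error)² to (δQ/Q)²:
  (½·δb/b)² = (0.5×0.0480)² = 0.000576;  (-1·δz/z)² = (-1×0.0320)² = 0.00102
δQ/Q = √(0.00160) = 0.0400

4.00%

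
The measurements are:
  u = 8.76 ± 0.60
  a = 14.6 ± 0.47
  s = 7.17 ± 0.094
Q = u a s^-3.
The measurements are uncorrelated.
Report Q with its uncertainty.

0.347 ± 0.0296

For a monomial Q ∝ u, a, s^-3, fractional errors add in quadrature:
  (1·δu/u)² = (1×0.0685)² = 0.00469;  (1·δa/a)² = (1×0.0322)² = 0.00104;  (-3·δs/s)² = (-3×0.0131)² = 0.00155
δQ/Q = √(0.00727) = 0.0853
Q = 0.347, so δQ = 0.0853 × 0.347 = 0.0296.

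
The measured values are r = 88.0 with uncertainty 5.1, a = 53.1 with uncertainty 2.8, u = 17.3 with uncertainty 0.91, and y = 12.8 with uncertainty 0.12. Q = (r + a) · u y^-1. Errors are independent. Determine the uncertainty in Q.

12.9

Let w = r + a = 141. δw = √(δr² + δa²) = √(26.0 + 7.84) = 5.82, so δw/w = 0.0412.
Q is then a monomial in w, u, y:
δQ/Q = √((δw/w)² + (1·δu/u)² + (-1·δy/y)²) = √(0.00170 + 0.00277 + 8.79e-05) = 0.0675
Q = 191, so δQ = 0.0675 × 191 = 12.9.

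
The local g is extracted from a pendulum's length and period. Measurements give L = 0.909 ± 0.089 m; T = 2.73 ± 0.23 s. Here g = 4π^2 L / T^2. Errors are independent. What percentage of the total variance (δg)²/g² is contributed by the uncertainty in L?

(δg/g)² = (1·δL/L)² + (-2·δT/T)²
  L term: (1×0.0979)² = 0.00959
  T term: (-2×0.0842)² = 0.0284
Total = 0.0380. Share from L = 0.00959/0.0380 = 0.252.

25.2%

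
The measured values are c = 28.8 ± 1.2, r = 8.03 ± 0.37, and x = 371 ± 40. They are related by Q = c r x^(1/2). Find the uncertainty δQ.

366

Q is a product of powers, so relative uncertainties combine in quadrature:
  (1·δc/c)² = (1×0.0417)² = 0.00174;  (1·δr/r)² = (1×0.0461)² = 0.00212;  (½·δx/x)² = (0.5×0.108)² = 0.00291
δQ/Q = √(0.00677) = 0.0823
Q = 4450, so δQ = 0.0823 × 4450 = 366.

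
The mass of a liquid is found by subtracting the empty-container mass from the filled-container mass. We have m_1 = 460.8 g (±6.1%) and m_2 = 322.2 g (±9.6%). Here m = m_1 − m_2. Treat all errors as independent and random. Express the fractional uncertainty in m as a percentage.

m is a linear combination, so absolute uncertainties add in quadrature:
  (δm_1)² = 790;  (δm_2)² = 957
δm = √(1750) = 41.8 g
m = 138.6 g, so δm/m = 41.8/138.6 = 0.302.

30.2%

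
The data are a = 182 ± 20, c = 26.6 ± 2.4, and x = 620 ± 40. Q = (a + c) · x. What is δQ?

Let u = a + c = 209. δu = √(δa² + δc²) = √(400 + 5.76) = 20.1, so δu/u = 0.0966.
Q is then a monomial in u, x:
δQ/Q = √((δu/u)² + (1·δx/x)²) = √(0.00932 + 0.00416) = 0.116
Q = 1.29e+05, so δQ = 0.116 × 1.29e+05 = 15000.

15000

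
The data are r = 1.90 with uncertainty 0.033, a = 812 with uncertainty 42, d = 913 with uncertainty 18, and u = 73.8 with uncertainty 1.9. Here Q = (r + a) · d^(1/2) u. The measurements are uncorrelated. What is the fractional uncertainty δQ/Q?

0.0585

Let w = r + a = 814. δw = √(δr² + δa²) = √(0.00109 + 1760) = 42.0, so δw/w = 0.0516.
Q is then a monomial in w, d, u:
δQ/Q = √((δw/w)² + (½·δd/d)² + (1·δu/u)²) = √(0.00266 + 9.72e-05 + 0.000663) = 0.0585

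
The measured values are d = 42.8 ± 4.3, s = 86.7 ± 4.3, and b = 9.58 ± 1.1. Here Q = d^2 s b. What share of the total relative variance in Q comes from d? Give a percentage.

72.1%

(δQ/Q)² = (2·δd/d)² + (1·δs/s)² + (1·δb/b)²
  d term: (2×0.100)² = 0.0404
  s term: (1×0.0496)² = 0.00246
  b term: (1×0.115)² = 0.0132
Total = 0.0560. Share from d = 0.0404/0.0560 = 0.721.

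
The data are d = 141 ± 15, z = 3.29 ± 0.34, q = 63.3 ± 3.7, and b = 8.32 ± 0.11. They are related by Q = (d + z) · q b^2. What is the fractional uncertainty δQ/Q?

Let u = d + z = 144. δu = √(δd² + δz²) = √(225 + 0.116) = 15.0, so δu/u = 0.104.
Q is then a monomial in u, q, b:
δQ/Q = √((δu/u)² + (1·δq/q)² + (2·δb/b)²) = √(0.0108 + 0.00342 + 0.000699) = 0.122

0.122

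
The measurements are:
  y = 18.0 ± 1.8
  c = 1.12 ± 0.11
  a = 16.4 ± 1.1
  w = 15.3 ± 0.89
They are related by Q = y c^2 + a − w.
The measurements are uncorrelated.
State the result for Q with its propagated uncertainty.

23.7 ± 5.17

Let p = y·c^2 = 22.6. δp/p = √((1·δy/y)² + (2·δc/c)²) = √(0.0100 + 0.0386) = 0.220, so δp = 4.98.
Q = p + a − w: δQ = √(δp² + δa² + δw²) = √(24.8 + 1.21 + 0.792) = 5.17
Q = 23.7.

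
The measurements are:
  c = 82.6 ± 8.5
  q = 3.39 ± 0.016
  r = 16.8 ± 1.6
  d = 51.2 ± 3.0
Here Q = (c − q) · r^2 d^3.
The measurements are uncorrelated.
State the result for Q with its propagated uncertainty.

Let u = c − q = 79.2. δu = √(δc² + δq²) = √(72.2 + 0.000256) = 8.50, so δu/u = 0.107.
Q is then a monomial in u, r, d:
δQ/Q = √((δu/u)² + (2·δr/r)² + (3·δd/d)²) = √(0.0115 + 0.0363 + 0.0309) = 0.281
Q = 3e+09, so δQ = 0.281 × 3e+09 = 8.42e+08.

(3.00 ± 0.842) × 10^9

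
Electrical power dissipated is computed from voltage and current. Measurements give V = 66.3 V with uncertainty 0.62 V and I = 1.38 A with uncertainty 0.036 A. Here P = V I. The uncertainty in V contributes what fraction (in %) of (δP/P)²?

11.4%

(δP/P)² = (1·δV/V)² + (1·δI/I)²
  V term: (1×0.00935)² = 8.74e-05
  I term: (1×0.0261)² = 0.000681
Total = 0.000768. Share from V = 8.74e-05/0.000768 = 0.114.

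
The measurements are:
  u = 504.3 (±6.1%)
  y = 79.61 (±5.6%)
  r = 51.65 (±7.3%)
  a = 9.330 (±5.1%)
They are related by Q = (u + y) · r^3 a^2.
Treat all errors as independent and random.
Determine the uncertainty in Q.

1.73e+09

Let w = u + y = 583.9. δw = √(δu² + δy²) = √(946 + 19.9) = 31.1, so δw/w = 0.0532.
Q is then a monomial in w, r, a:
δQ/Q = √((δw/w)² + (3·δr/r)² + (2·δa/a)²) = √(0.00283 + 0.0480 + 0.0104) = 0.247
Q = 7.004e+09, so δQ = 0.247 × 7.004e+09 = 1.73e+09.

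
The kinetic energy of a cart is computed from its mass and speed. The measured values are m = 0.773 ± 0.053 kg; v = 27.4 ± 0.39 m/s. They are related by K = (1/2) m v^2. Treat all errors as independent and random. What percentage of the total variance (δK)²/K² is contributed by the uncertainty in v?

14.7%

(δK/K)² = (1·δm/m)² + (2·δv/v)²
  m term: (1×0.0686)² = 0.00470
  v term: (2×0.0142)² = 0.000810
Total = 0.00551. Share from v = 0.000810/0.00551 = 0.147.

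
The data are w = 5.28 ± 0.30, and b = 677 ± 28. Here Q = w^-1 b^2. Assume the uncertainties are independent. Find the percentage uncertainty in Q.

For a monomial Q ∝ w^-1, b^2, fractional errors add in quadrature:
  (-1·δw/w)² = (-1×0.0568)² = 0.00323;  (2·δb/b)² = (2×0.0414)² = 0.00684
δQ/Q = √(0.0101) = 0.100

10.0%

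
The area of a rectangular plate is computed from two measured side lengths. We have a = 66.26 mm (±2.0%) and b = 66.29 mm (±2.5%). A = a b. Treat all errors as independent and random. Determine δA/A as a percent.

3.20%

Each factor contributes (exponent × relative error)² to (δA/A)²:
  (1·δa/a)² = (1×0.0200)² = 0.000400;  (1·δb/b)² = (1×0.0250)² = 0.000625
δA/A = √(0.00103) = 0.0320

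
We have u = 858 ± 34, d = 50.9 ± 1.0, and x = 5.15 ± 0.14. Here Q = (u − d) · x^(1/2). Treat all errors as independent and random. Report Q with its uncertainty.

Let w = u − d = 807. δw = √(δu² + δd²) = √(1160 + 1.00) = 34.0, so δw/w = 0.0421.
Q is then a monomial in w, x:
δQ/Q = √((δw/w)² + (½·δx/x)²) = √(0.00178 + 0.000185) = 0.0443
Q = 1830, so δQ = 0.0443 × 1830 = 81.1.

1830 ± 81.1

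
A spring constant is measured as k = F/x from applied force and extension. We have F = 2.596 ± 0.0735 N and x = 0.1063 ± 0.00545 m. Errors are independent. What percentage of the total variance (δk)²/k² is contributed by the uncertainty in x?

(δk/k)² = (1·δF/F)² + (-1·δx/x)²
  F term: (1×0.0283)² = 0.000802
  x term: (-1×0.0513)² = 0.00263
Total = 0.00343. Share from x = 0.00263/0.00343 = 0.766.

76.6%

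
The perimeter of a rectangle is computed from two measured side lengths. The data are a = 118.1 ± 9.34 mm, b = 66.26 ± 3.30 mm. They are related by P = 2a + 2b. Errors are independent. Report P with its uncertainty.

368.7 ± 19.8 mm

Each term contributes (cᵢ δxᵢ)² to (δP)²:
  (2·δa)² = 349;  (2·δb)² = 43.6
δP = √(393) = 19.8 mm
P = 368.7 mm.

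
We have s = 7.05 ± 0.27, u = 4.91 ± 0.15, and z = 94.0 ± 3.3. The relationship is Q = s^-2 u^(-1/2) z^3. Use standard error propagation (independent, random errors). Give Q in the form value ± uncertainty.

7540 ± 989

Since Q is a product/quotient, work with relative uncertainties:
  (-2·δs/s)² = (-2×0.0383)² = 0.00587;  (−½·δu/u)² = (-0.5×0.0305)² = 0.000233;  (3·δz/z)² = (3×0.0351)² = 0.0111
δQ/Q = √(0.0172) = 0.131
Q = 7540, so δQ = 0.131 × 7540 = 989.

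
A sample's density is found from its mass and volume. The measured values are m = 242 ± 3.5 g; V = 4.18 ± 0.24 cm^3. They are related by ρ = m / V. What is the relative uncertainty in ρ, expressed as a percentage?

5.92%

Since ρ is a product/quotient, work with relative uncertainties:
  (1·δm/m)² = (1×0.0145)² = 0.000209;  (-1·δV/V)² = (-1×0.0574)² = 0.00330
δρ/ρ = √(0.00351) = 0.0592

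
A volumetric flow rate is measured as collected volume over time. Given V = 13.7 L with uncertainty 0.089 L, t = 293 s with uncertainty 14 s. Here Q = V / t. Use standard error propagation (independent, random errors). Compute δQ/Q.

For a monomial Q ∝ V, t^-1, fractional errors add in quadrature:
  (1·δV/V)² = (1×0.00650)² = 4.22e-05;  (-1·δt/t)² = (-1×0.0478)² = 0.00228
δQ/Q = √(0.00233) = 0.0482

0.0482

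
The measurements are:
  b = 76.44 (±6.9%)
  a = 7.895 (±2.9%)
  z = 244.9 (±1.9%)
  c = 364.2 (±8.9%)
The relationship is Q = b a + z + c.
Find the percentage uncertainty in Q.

4.60%

Let p = b·a = 603.5. δp/p = √((1·δb/b)² + (1·δa/a)²) = √(0.00476 + 0.000841) = 0.0748, so δp = 45.2.
Q = p + z + c: δQ = √(δp² + δz² + δc²) = √(2040 + 21.7 + 1050) = 55.8
Q = 1213, so δQ/Q = 55.8/1213 = 0.0460.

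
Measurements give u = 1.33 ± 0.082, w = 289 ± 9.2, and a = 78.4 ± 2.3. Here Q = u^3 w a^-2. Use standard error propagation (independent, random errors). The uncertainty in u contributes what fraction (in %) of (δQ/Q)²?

88.5%

(δQ/Q)² = (3·δu/u)² + (1·δw/w)² + (-2·δa/a)²
  u term: (3×0.0617)² = 0.0342
  w term: (1×0.0318)² = 0.00101
  a term: (-2×0.0293)² = 0.00344
Total = 0.0387. Share from u = 0.0342/0.0387 = 0.885.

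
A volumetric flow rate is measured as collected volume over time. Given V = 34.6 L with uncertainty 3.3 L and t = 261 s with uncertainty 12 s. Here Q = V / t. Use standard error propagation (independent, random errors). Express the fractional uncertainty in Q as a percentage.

For a monomial Q ∝ V, t^-1, fractional errors add in quadrature:
  (1·δV/V)² = (1×0.0954)² = 0.00910;  (-1·δt/t)² = (-1×0.0460)² = 0.00211
δQ/Q = √(0.0112) = 0.106

10.6%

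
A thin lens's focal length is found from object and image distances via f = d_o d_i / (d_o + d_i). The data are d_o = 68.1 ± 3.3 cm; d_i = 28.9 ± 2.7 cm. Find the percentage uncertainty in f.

∂f/∂d_o = (d_i/(d_o+d_i))² = 0.0888;  ∂f/∂d_i = (d_o/(d_o+d_i))² = 0.493
δf = √((∂f/∂d_o · δd_o)² + (∂f/∂d_i · δd_i)²) = √(0.0858 + 1.77) = 1.36 cm
f = 20.3 cm, so δf/f = 1.36/20.3 = 0.0672.

6.72%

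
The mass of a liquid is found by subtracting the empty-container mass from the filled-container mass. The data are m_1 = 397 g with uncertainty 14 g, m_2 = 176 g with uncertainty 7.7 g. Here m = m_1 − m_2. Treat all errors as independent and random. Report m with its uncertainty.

221 ± 16.0 g

For a sum/difference, combine absolute errors in quadrature:
  (δm_1)² = 196;  (δm_2)² = 59.3
δm = √(255) = 16.0 g
m = 221 g.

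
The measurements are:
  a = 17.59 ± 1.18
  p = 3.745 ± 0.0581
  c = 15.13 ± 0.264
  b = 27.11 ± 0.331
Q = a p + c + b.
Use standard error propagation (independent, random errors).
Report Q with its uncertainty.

Let w = a·p = 65.87. δw/w = √((1·δa/a)² + (1·δp/p)²) = √(0.00450 + 0.000241) = 0.0689, so δw = 4.54.
Q = w + c + b: δQ = √(δw² + δc² + δb²) = √(20.6 + 0.0697 + 0.110) = 4.56
Q = 108.1.

108.1 ± 4.56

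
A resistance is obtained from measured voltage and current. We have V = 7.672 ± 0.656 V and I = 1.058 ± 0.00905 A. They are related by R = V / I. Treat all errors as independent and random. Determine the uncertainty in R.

0.623 Ω

R is a product of powers, so relative uncertainties combine in quadrature:
  (1·δV/V)² = (1×0.0855)² = 0.00731;  (-1·δI/I)² = (-1×0.00855)² = 7.32e-05
δR/R = √(0.00738) = 0.0859
R = 7.251 Ω, so δR = 0.0859 × 7.251 = 0.623 Ω.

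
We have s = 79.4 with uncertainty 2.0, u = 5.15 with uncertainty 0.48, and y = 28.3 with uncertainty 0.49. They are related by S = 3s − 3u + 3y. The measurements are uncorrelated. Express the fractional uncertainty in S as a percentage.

Absolute uncertainties add in quadrature for a linear combination:
  (3·δs)² = 36.0;  (3·δu)² = 2.07;  (3·δy)² = 2.16
δS = √(40.2) = 6.34
S = 308, so δS/S = 6.34/308 = 0.0206.

2.06%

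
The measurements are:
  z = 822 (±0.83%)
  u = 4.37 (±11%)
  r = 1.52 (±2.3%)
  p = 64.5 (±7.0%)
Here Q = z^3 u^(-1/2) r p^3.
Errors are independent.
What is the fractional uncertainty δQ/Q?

For a monomial Q ∝ z^3, u^(-1/2), r, p^3, fractional errors add in quadrature:
  (3·δz/z)² = (3×0.00830)² = 0.000620;  (−½·δu/u)² = (-0.5×0.110)² = 0.00302;  (1·δr/r)² = (1×0.0230)² = 0.000529;  (3·δp/p)² = (3×0.0700)² = 0.0441
δQ/Q = √(0.0483) = 0.220

0.220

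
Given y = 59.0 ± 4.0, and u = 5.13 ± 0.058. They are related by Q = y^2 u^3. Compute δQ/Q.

0.140

Q is a product of powers, so relative uncertainties combine in quadrature:
  (2·δy/y)² = (2×0.0678)² = 0.0184;  (3·δu/u)² = (3×0.0113)² = 0.00115
δQ/Q = √(0.0195) = 0.140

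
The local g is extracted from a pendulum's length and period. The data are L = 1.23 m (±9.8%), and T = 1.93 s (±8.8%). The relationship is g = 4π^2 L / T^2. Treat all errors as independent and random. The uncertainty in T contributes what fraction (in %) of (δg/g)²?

(δg/g)² = (1·δL/L)² + (-2·δT/T)²
  L term: (1×0.0980)² = 0.00960
  T term: (-2×0.0880)² = 0.0310
Total = 0.0406. Share from T = 0.0310/0.0406 = 0.763.

76.3%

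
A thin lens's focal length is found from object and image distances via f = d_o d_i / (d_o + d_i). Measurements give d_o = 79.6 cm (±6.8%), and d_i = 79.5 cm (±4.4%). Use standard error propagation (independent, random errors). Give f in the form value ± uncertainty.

∂f/∂d_o = (d_i/(d_o+d_i))² = 0.250;  ∂f/∂d_i = (d_o/(d_o+d_i))² = 0.250
δf = √((∂f/∂d_o · δd_o)² + (∂f/∂d_i · δd_i)²) = √(1.83 + 0.767) = 1.61 cm
f = 39.8 cm.

39.8 ± 1.61 cm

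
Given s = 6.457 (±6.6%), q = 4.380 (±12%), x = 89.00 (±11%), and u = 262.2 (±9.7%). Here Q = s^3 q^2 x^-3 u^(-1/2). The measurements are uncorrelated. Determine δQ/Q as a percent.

45.6%

For a monomial Q ∝ s^3, q^2, x^-3, u^(-1/2), fractional errors add in quadrature:
  (3·δs/s)² = (3×0.0660)² = 0.0392;  (2·δq/q)² = (2×0.120)² = 0.0576;  (-3·δx/x)² = (-3×0.110)² = 0.109;  (−½·δu/u)² = (-0.5×0.0970)² = 0.00235
δQ/Q = √(0.208) = 0.456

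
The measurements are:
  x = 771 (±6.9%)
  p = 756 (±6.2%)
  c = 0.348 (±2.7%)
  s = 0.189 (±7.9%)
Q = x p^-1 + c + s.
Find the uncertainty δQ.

Let w = x·p^-1 = 1.02. δw/w = √((1·δx/x)² + (-1·δp/p)²) = √(0.00476 + 0.00384) = 0.0928, so δw = 0.0946.
Q = w + c + s: δQ = √(δw² + δc² + δs²) = √(0.00895 + 8.83e-05 + 0.000223) = 0.0962

0.0962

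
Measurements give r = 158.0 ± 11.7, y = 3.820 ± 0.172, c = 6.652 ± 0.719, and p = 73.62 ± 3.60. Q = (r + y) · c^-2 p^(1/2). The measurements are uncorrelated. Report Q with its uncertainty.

Let u = r + y = 161.8. δu = √(δr² + δy²) = √(137 + 0.0296) = 11.7, so δu/u = 0.0723.
Q is then a monomial in u, c, p:
δQ/Q = √((δu/u)² + (-2·δc/c)² + (½·δp/p)²) = √(0.00523 + 0.0467 + 0.000598) = 0.229
Q = 31.38, so δQ = 0.229 × 31.38 = 7.19.

31.38 ± 7.19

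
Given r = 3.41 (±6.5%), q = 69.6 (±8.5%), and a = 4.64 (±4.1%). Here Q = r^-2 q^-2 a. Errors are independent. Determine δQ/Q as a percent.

Products/powers → add relative errors in quadrature, weighted by exponent:
  (-2·δr/r)² = (-2×0.0650)² = 0.0169;  (-2·δq/q)² = (-2×0.0850)² = 0.0289;  (1·δa/a)² = (1×0.0410)² = 0.00168
δQ/Q = √(0.0475) = 0.218

21.8%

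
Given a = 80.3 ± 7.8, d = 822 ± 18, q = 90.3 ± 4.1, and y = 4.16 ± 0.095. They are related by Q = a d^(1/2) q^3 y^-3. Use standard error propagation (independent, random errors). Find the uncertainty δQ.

4.26e+06

Products/powers → add relative errors in quadrature, weighted by exponent:
  (1·δa/a)² = (1×0.0971)² = 0.00944;  (½·δd/d)² = (0.5×0.0219)² = 0.000120;  (3·δq/q)² = (3×0.0454)² = 0.0186;  (-3·δy/y)² = (-3×0.0228)² = 0.00469
δQ/Q = √(0.0328) = 0.181
Q = 2.35e+07, so δQ = 0.181 × 2.35e+07 = 4.26e+06.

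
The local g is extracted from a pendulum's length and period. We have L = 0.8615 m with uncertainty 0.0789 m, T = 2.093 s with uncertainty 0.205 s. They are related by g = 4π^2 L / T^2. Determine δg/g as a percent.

Since g is a product/quotient, work with relative uncertainties:
  (1·δL/L)² = (1×0.0916)² = 0.00839;  (-2·δT/T)² = (-2×0.0979)² = 0.0384
δg/g = √(0.0468) = 0.216

21.6%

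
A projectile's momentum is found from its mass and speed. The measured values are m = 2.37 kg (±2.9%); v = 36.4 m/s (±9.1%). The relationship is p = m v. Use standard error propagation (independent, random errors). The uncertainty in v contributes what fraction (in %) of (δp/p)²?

90.8%

(δp/p)² = (1·δm/m)² + (1·δv/v)²
  m term: (1×0.0290)² = 0.000841
  v term: (1×0.0910)² = 0.00828
Total = 0.00912. Share from v = 0.00828/0.00912 = 0.908.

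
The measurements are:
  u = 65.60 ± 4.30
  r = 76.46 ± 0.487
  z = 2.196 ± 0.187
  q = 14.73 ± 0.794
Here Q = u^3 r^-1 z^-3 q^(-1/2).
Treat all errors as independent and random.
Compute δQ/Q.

Relative error in a monomial: (δQ/Q)² = Σ (nᵢ · δxᵢ/xᵢ)².
  (3·δu/u)² = (3×0.0655)² = 0.0387;  (-1·δr/r)² = (-1×0.00637)² = 4.06e-05;  (-3·δz/z)² = (-3×0.0852)² = 0.0653;  (−½·δq/q)² = (-0.5×0.0539)² = 0.000726
δQ/Q = √(0.105) = 0.324

0.324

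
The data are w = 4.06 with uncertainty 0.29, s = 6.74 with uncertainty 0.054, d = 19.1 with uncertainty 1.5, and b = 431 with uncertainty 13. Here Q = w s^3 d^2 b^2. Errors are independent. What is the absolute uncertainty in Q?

1.55e+10

Relative error in a monomial: (δQ/Q)² = Σ (nᵢ · δxᵢ/xᵢ)².
  (1·δw/w)² = (1×0.0714)² = 0.00510;  (3·δs/s)² = (3×0.00801)² = 0.000578;  (2·δd/d)² = (2×0.0785)² = 0.0247;  (2·δb/b)² = (2×0.0302)² = 0.00364
δQ/Q = √(0.0340) = 0.184
Q = 8.42e+10, so δQ = 0.184 × 8.42e+10 = 1.55e+10.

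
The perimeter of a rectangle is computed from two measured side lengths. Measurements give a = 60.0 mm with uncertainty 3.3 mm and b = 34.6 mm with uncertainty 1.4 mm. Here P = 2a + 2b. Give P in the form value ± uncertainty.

189 ± 7.17 mm

P is a linear combination, so absolute uncertainties add in quadrature:
  (2·δa)² = 43.6;  (2·δb)² = 7.84
δP = √(51.4) = 7.17 mm
P = 189 mm.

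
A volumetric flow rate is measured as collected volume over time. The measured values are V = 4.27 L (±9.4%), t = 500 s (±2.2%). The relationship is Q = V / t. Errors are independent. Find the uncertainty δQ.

Q is a product of powers, so relative uncertainties combine in quadrature:
  (1·δV/V)² = (1×0.0940)² = 0.00884;  (-1·δt/t)² = (-1×0.0220)² = 0.000484
δQ/Q = √(0.00932) = 0.0965
Q = 0.00854 L/s, so δQ = 0.0965 × 0.00854 = 0.000824 L/s.

0.000824 L/s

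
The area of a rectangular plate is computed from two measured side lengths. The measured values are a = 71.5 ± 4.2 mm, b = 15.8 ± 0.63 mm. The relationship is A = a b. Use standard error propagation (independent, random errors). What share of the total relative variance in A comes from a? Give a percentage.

68.5%

(δA/A)² = (1·δa/a)² + (1·δb/b)²
  a term: (1×0.0587)² = 0.00345
  b term: (1×0.0399)² = 0.00159
Total = 0.00504. Share from a = 0.00345/0.00504 = 0.685.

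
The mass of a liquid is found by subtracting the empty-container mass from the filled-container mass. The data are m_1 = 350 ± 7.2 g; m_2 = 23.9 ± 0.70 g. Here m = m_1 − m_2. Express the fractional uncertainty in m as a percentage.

Absolute uncertainties add in quadrature for a linear combination:
  (δm_1)² = 51.8;  (δm_2)² = 0.490
δm = √(52.3) = 7.23 g
m = 326 g, so δm/m = 7.23/326 = 0.0222.

2.22%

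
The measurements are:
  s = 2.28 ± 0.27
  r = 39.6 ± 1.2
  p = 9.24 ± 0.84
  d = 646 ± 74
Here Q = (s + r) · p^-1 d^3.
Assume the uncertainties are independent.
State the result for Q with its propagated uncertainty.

(1.22 ± 0.436) × 10^9

Let u = s + r = 41.9. δu = √(δs² + δr²) = √(0.0729 + 1.44) = 1.23, so δu/u = 0.0294.
Q is then a monomial in u, p, d:
δQ/Q = √((δu/u)² + (-1·δp/p)² + (3·δd/d)²) = √(0.000863 + 0.00826 + 0.118) = 0.357
Q = 1.22e+09, so δQ = 0.357 × 1.22e+09 = 4.36e+08.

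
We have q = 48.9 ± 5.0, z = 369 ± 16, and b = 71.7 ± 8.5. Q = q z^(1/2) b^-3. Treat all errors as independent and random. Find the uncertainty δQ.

Since Q is a product/quotient, work with relative uncertainties:
  (1·δq/q)² = (1×0.102)² = 0.0105;  (½·δz/z)² = (0.5×0.0434)² = 0.000470;  (-3·δb/b)² = (-3×0.119)² = 0.126
δQ/Q = √(0.137) = 0.371
Q = 0.00255, so δQ = 0.371 × 0.00255 = 0.000945.

0.000945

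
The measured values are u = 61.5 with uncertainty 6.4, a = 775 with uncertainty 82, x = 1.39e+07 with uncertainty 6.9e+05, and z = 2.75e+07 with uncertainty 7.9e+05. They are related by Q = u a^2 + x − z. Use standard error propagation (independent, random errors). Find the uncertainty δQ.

Let p = u·a^2 = 3.69e+07. δp/p = √((1·δu/u)² + (2·δa/a)²) = √(0.0108 + 0.0448) = 0.236, so δp = 8.71e+06.
Q = p + x − z: δQ = √(δp² + δx² + δz²) = √(7.59e+13 + 4.76e+11 + 6.24e+11) = 8.77e+06

8.77e+06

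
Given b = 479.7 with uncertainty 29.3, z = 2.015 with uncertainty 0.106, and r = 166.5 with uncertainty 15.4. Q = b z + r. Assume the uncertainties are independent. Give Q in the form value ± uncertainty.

Let p = b·z = 966.6. δp/p = √((1·δb/b)² + (1·δz/z)²) = √(0.00373 + 0.00277) = 0.0806, so δp = 77.9.
Q = p + r: δQ = √(δp² + δr²) = √(6070 + 237) = 79.4
Q = 1133.

1133 ± 79.4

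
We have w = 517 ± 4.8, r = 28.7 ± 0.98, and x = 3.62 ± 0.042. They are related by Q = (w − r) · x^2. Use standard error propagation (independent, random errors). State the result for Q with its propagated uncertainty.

Let u = w − r = 488. δu = √(δw² + δr²) = √(23.0 + 0.960) = 4.90, so δu/u = 0.0100.
Q is then a monomial in u, x:
δQ/Q = √((δu/u)² + (2·δx/x)²) = √(0.000101 + 0.000538) = 0.0253
Q = 6400, so δQ = 0.0253 × 6400 = 162.

6400 ± 162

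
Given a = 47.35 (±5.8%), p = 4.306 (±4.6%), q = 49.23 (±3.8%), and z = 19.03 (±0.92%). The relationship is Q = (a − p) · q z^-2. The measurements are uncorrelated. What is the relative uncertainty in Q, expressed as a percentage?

Let u = a − p = 43.04. δu = √(δa² + δp²) = √(7.54 + 0.0392) = 2.75, so δu/u = 0.0640.
Q is then a monomial in u, q, z:
δQ/Q = √((δu/u)² + (1·δq/q)² + (-2·δz/z)²) = √(0.00409 + 0.00144 + 0.000339) = 0.0766

7.66%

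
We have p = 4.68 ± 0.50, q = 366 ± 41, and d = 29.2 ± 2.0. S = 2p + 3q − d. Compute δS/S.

Each term contributes (cᵢ δxᵢ)² to (δS)²:
  (2·δp)² = 1.00;  (3·δq)² = 15100;  (δd)² = 4.00
δS = √(15100) = 123
S = 1080, so δS/S = 123/1080 = 0.114.

0.114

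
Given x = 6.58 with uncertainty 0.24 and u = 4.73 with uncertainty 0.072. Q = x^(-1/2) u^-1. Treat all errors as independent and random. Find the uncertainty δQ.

For a monomial Q ∝ x^(-1/2), u^-1, fractional errors add in quadrature:
  (−½·δx/x)² = (-0.5×0.0365)² = 0.000333;  (-1·δu/u)² = (-1×0.0152)² = 0.000232
δQ/Q = √(0.000564) = 0.0238
Q = 0.0824, so δQ = 0.0238 × 0.0824 = 0.00196.

0.00196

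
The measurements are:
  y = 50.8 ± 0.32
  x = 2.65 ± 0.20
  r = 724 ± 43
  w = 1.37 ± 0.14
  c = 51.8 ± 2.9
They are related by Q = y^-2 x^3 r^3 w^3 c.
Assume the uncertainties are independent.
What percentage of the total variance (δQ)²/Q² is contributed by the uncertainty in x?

28.4%

(δQ/Q)² = (-2·δy/y)² + (3·δx/x)² + (3·δr/r)² + (3·δw/w)² + (1·δc/c)²
  y term: (-2×0.00630)² = 0.000159
  x term: (3×0.0755)² = 0.0513
  r term: (3×0.0594)² = 0.0317
  w term: (3×0.102)² = 0.0940
  c term: (1×0.0560)² = 0.00313
Total = 0.180. Share from x = 0.0513/0.180 = 0.284.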